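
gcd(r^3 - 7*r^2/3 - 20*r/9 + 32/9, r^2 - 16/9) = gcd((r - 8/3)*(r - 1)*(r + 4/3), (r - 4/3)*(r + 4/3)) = r + 4/3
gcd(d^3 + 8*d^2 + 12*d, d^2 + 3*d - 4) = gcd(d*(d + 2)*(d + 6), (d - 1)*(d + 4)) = 1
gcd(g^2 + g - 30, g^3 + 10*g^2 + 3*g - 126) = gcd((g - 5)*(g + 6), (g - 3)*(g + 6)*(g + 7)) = g + 6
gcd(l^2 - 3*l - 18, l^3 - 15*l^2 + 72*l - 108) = l - 6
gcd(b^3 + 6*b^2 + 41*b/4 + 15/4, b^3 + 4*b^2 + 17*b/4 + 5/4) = b^2 + 3*b + 5/4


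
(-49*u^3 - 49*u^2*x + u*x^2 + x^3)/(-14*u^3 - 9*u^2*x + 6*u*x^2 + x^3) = (-7*u + x)/(-2*u + x)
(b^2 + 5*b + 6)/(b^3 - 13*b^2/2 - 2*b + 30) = 2*(b + 3)/(2*b^2 - 17*b + 30)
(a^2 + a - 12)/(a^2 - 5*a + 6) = (a + 4)/(a - 2)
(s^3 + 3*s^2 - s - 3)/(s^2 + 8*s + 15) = (s^2 - 1)/(s + 5)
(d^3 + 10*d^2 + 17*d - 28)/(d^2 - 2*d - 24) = (d^2 + 6*d - 7)/(d - 6)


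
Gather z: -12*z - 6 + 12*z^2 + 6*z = 12*z^2 - 6*z - 6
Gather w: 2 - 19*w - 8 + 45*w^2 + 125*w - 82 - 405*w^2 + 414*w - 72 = -360*w^2 + 520*w - 160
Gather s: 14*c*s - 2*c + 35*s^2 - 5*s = -2*c + 35*s^2 + s*(14*c - 5)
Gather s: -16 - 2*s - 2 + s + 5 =-s - 13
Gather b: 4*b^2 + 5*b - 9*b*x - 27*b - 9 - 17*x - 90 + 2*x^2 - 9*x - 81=4*b^2 + b*(-9*x - 22) + 2*x^2 - 26*x - 180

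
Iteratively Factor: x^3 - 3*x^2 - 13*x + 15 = (x - 5)*(x^2 + 2*x - 3) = (x - 5)*(x - 1)*(x + 3)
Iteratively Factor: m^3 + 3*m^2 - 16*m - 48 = (m - 4)*(m^2 + 7*m + 12) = (m - 4)*(m + 3)*(m + 4)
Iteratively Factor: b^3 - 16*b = (b)*(b^2 - 16) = b*(b - 4)*(b + 4)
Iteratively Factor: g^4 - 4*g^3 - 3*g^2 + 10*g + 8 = (g - 2)*(g^3 - 2*g^2 - 7*g - 4) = (g - 2)*(g + 1)*(g^2 - 3*g - 4) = (g - 2)*(g + 1)^2*(g - 4)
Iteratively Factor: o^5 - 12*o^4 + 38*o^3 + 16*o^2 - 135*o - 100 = (o - 4)*(o^4 - 8*o^3 + 6*o^2 + 40*o + 25) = (o - 4)*(o + 1)*(o^3 - 9*o^2 + 15*o + 25) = (o - 4)*(o + 1)^2*(o^2 - 10*o + 25) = (o - 5)*(o - 4)*(o + 1)^2*(o - 5)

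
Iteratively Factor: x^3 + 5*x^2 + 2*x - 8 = (x + 2)*(x^2 + 3*x - 4) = (x + 2)*(x + 4)*(x - 1)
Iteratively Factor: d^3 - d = (d)*(d^2 - 1) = d*(d + 1)*(d - 1)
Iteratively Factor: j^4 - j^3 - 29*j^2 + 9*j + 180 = (j + 4)*(j^3 - 5*j^2 - 9*j + 45) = (j + 3)*(j + 4)*(j^2 - 8*j + 15) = (j - 5)*(j + 3)*(j + 4)*(j - 3)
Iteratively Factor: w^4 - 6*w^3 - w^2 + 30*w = (w - 5)*(w^3 - w^2 - 6*w) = w*(w - 5)*(w^2 - w - 6) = w*(w - 5)*(w + 2)*(w - 3)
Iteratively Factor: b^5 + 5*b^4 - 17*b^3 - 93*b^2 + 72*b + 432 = (b - 3)*(b^4 + 8*b^3 + 7*b^2 - 72*b - 144) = (b - 3)*(b + 4)*(b^3 + 4*b^2 - 9*b - 36) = (b - 3)*(b + 3)*(b + 4)*(b^2 + b - 12) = (b - 3)*(b + 3)*(b + 4)^2*(b - 3)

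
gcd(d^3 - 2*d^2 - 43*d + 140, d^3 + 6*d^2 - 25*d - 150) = d - 5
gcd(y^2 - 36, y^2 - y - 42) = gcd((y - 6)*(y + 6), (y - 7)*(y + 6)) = y + 6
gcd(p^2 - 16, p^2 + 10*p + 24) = p + 4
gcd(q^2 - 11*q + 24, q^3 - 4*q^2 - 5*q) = 1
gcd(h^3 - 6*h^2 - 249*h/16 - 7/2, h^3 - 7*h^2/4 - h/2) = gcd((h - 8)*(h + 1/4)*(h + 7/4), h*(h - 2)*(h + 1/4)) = h + 1/4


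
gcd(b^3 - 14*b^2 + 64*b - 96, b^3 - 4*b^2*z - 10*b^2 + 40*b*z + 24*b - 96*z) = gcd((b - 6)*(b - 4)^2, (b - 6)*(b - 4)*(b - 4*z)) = b^2 - 10*b + 24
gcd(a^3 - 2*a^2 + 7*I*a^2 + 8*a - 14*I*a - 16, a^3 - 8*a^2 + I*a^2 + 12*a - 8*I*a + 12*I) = a - 2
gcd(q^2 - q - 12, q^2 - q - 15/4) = 1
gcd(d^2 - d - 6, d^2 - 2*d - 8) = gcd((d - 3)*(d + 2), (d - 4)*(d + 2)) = d + 2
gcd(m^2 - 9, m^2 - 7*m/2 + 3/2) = m - 3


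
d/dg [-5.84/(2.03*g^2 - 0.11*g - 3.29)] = (23.7104*g - 0.6424)/(-2.03*g^2 + 0.11*g + 3.29)^2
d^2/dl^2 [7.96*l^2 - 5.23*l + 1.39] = 15.9200000000000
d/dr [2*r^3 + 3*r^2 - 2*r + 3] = 6*r^2 + 6*r - 2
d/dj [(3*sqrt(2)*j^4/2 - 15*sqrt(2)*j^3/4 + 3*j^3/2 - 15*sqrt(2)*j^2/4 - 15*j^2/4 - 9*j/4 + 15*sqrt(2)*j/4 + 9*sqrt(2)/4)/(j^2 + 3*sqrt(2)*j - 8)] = 3*(4*sqrt(2)*j^5 - 5*sqrt(2)*j^4 + 38*j^4 - 52*sqrt(2)*j^3 - 60*j^3 - 75*j^2 + 100*sqrt(2)*j^2 + 80*j + 74*sqrt(2)*j - 40*sqrt(2) + 6)/(4*(j^4 + 6*sqrt(2)*j^3 + 2*j^2 - 48*sqrt(2)*j + 64))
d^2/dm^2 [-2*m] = 0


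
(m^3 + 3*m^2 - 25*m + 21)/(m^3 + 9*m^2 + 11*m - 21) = (m - 3)/(m + 3)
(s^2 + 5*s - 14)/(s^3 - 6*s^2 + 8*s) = (s + 7)/(s*(s - 4))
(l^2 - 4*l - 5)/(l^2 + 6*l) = (l^2 - 4*l - 5)/(l*(l + 6))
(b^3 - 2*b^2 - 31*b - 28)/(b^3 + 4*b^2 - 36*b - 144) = (b^2 - 6*b - 7)/(b^2 - 36)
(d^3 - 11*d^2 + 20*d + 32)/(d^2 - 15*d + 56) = (d^2 - 3*d - 4)/(d - 7)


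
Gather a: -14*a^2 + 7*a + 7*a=-14*a^2 + 14*a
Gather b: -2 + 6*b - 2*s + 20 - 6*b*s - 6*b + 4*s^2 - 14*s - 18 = -6*b*s + 4*s^2 - 16*s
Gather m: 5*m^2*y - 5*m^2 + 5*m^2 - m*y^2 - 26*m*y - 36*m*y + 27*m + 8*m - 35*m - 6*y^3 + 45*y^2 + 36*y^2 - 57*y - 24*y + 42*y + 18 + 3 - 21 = 5*m^2*y + m*(-y^2 - 62*y) - 6*y^3 + 81*y^2 - 39*y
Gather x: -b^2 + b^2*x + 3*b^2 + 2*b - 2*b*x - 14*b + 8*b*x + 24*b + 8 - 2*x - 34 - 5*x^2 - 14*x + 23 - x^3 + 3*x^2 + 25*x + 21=2*b^2 + 12*b - x^3 - 2*x^2 + x*(b^2 + 6*b + 9) + 18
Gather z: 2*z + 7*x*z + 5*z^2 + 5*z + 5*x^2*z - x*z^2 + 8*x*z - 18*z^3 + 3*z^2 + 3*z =-18*z^3 + z^2*(8 - x) + z*(5*x^2 + 15*x + 10)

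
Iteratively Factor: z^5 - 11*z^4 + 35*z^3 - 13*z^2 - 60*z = (z - 5)*(z^4 - 6*z^3 + 5*z^2 + 12*z) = (z - 5)*(z + 1)*(z^3 - 7*z^2 + 12*z) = (z - 5)*(z - 3)*(z + 1)*(z^2 - 4*z) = (z - 5)*(z - 4)*(z - 3)*(z + 1)*(z)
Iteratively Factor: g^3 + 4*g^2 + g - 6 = (g + 3)*(g^2 + g - 2) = (g + 2)*(g + 3)*(g - 1)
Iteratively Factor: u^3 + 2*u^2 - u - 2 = (u + 1)*(u^2 + u - 2) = (u - 1)*(u + 1)*(u + 2)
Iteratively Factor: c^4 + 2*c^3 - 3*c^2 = (c)*(c^3 + 2*c^2 - 3*c) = c^2*(c^2 + 2*c - 3) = c^2*(c + 3)*(c - 1)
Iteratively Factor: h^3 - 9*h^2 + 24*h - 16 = (h - 1)*(h^2 - 8*h + 16) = (h - 4)*(h - 1)*(h - 4)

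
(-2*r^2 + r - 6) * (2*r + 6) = -4*r^3 - 10*r^2 - 6*r - 36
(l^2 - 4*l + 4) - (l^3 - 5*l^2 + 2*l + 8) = -l^3 + 6*l^2 - 6*l - 4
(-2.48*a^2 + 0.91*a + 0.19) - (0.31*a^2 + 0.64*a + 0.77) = -2.79*a^2 + 0.27*a - 0.58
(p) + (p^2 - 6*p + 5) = p^2 - 5*p + 5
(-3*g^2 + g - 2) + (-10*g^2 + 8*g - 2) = -13*g^2 + 9*g - 4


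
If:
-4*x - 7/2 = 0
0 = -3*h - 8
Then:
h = -8/3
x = -7/8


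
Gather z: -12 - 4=-16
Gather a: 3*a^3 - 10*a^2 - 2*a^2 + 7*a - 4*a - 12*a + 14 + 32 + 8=3*a^3 - 12*a^2 - 9*a + 54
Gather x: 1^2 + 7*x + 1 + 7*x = 14*x + 2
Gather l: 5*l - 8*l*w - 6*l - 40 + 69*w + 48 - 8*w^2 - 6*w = l*(-8*w - 1) - 8*w^2 + 63*w + 8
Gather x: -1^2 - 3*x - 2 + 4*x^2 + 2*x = 4*x^2 - x - 3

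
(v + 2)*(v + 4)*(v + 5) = v^3 + 11*v^2 + 38*v + 40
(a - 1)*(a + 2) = a^2 + a - 2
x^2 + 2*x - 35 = (x - 5)*(x + 7)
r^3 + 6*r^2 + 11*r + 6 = (r + 1)*(r + 2)*(r + 3)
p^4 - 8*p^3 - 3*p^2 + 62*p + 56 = (p - 7)*(p - 4)*(p + 1)*(p + 2)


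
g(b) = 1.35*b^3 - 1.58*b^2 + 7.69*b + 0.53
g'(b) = 4.05*b^2 - 3.16*b + 7.69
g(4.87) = 156.43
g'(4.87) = 88.35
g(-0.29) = -1.87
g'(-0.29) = 8.95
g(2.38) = 28.08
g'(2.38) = 23.11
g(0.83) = 6.60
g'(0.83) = 7.86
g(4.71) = 142.76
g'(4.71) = 82.65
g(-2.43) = -46.86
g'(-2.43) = 39.28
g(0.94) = 7.48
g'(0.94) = 8.30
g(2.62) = 34.11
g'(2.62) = 27.21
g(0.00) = 0.53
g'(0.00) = 7.69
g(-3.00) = -73.21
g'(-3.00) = 53.62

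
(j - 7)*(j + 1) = j^2 - 6*j - 7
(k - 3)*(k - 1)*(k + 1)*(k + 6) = k^4 + 3*k^3 - 19*k^2 - 3*k + 18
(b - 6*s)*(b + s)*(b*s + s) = b^3*s - 5*b^2*s^2 + b^2*s - 6*b*s^3 - 5*b*s^2 - 6*s^3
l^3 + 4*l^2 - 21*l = l*(l - 3)*(l + 7)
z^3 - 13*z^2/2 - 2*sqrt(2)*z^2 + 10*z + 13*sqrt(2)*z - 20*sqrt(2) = (z - 4)*(z - 5/2)*(z - 2*sqrt(2))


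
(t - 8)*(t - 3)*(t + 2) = t^3 - 9*t^2 + 2*t + 48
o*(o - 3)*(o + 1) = o^3 - 2*o^2 - 3*o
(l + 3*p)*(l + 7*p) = l^2 + 10*l*p + 21*p^2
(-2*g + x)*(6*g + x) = -12*g^2 + 4*g*x + x^2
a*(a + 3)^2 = a^3 + 6*a^2 + 9*a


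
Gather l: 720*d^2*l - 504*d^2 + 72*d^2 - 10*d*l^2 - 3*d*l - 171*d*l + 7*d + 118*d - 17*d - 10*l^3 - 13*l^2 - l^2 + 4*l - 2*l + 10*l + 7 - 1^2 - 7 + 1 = -432*d^2 + 108*d - 10*l^3 + l^2*(-10*d - 14) + l*(720*d^2 - 174*d + 12)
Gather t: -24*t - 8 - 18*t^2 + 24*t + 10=2 - 18*t^2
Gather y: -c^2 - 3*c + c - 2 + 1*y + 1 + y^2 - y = -c^2 - 2*c + y^2 - 1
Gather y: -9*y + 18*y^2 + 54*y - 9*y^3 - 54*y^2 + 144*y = -9*y^3 - 36*y^2 + 189*y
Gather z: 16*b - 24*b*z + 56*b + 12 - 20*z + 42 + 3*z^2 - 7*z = 72*b + 3*z^2 + z*(-24*b - 27) + 54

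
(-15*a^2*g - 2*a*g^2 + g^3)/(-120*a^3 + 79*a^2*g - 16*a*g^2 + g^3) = g*(3*a + g)/(24*a^2 - 11*a*g + g^2)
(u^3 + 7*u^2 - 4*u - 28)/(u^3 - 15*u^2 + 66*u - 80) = (u^2 + 9*u + 14)/(u^2 - 13*u + 40)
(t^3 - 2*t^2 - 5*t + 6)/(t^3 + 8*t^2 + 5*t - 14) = (t - 3)/(t + 7)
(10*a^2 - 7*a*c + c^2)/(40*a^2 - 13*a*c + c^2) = (2*a - c)/(8*a - c)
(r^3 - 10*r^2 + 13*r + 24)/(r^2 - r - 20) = (-r^3 + 10*r^2 - 13*r - 24)/(-r^2 + r + 20)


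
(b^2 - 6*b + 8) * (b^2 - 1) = b^4 - 6*b^3 + 7*b^2 + 6*b - 8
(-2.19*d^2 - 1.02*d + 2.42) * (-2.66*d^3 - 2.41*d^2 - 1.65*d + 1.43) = 5.8254*d^5 + 7.9911*d^4 - 0.3655*d^3 - 7.2809*d^2 - 5.4516*d + 3.4606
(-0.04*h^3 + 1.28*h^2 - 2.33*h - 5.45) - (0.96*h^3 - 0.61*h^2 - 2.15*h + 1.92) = -1.0*h^3 + 1.89*h^2 - 0.18*h - 7.37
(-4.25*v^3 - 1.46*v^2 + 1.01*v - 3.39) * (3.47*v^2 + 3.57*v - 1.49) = -14.7475*v^5 - 20.2387*v^4 + 4.625*v^3 - 5.9822*v^2 - 13.6072*v + 5.0511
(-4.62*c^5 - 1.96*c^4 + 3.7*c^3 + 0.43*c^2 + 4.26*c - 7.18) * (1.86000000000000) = -8.5932*c^5 - 3.6456*c^4 + 6.882*c^3 + 0.7998*c^2 + 7.9236*c - 13.3548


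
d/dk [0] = 0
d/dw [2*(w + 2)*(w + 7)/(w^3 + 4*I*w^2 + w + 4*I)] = 2*(-(w + 2)*(w + 7)*(3*w^2 + 8*I*w + 1) + (2*w + 9)*(w^3 + 4*I*w^2 + w + 4*I))/(w^3 + 4*I*w^2 + w + 4*I)^2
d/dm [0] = 0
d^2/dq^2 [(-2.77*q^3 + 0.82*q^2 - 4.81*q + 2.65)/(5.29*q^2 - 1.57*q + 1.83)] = (1.13686837721616e-13*q^5 - 215.610818*q^3 + 445.069068*q^2 + 91.6720139999999*q - 60.390766)/(148.035889*q^6 - 131.805111*q^5 + 192.750672*q^4 - 95.062087*q^3 + 66.679344*q^2 - 15.773319*q + 6.128487)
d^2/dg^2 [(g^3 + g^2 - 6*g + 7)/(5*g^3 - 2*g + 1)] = 2*(25*g^6 - 420*g^5 + 1050*g^4 - 91*g^3 - 36*g^2 - 102*g + 17)/(125*g^9 - 150*g^7 + 75*g^6 + 60*g^5 - 60*g^4 + 7*g^3 + 12*g^2 - 6*g + 1)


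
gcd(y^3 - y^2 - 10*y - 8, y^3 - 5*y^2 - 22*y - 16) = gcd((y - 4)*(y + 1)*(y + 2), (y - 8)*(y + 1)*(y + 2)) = y^2 + 3*y + 2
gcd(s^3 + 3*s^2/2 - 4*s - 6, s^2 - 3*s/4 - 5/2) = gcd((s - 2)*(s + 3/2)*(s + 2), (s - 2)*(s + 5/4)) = s - 2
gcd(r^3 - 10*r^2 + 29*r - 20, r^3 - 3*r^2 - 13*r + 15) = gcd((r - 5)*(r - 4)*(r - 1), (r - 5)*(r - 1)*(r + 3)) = r^2 - 6*r + 5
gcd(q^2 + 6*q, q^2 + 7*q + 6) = q + 6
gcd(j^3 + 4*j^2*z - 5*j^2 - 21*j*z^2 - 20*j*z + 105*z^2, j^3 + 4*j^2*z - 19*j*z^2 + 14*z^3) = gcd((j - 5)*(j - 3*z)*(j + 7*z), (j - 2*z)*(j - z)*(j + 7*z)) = j + 7*z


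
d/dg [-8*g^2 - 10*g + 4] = -16*g - 10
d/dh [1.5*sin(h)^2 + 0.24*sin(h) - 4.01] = (3.0*sin(h) + 0.24)*cos(h)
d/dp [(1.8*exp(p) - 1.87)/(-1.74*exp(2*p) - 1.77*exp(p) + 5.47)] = (3.132*exp(2*p) - 6.5076*exp(p) + 6.5361)*exp(p)/(3.0276*exp(4*p) + 6.1596*exp(3*p) - 15.9027*exp(2*p) - 19.3638*exp(p) + 29.9209)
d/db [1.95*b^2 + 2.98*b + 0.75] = 3.9*b + 2.98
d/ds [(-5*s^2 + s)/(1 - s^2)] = (s^2 - 10*s + 1)/(s^4 - 2*s^2 + 1)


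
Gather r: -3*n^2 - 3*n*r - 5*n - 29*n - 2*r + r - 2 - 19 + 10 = -3*n^2 - 34*n + r*(-3*n - 1) - 11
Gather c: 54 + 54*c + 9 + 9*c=63*c + 63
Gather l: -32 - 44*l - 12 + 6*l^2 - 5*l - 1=6*l^2 - 49*l - 45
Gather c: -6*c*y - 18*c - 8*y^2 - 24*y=c*(-6*y - 18) - 8*y^2 - 24*y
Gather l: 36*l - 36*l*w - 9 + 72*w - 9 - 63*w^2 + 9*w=l*(36 - 36*w) - 63*w^2 + 81*w - 18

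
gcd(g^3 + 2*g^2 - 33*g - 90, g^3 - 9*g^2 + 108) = g^2 - 3*g - 18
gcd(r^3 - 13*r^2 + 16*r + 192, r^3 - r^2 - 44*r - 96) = r^2 - 5*r - 24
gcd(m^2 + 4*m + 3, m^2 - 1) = m + 1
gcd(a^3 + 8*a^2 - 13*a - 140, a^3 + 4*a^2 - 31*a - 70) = a + 7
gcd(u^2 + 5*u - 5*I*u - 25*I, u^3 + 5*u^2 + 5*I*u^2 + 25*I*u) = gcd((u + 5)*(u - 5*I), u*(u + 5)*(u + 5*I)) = u + 5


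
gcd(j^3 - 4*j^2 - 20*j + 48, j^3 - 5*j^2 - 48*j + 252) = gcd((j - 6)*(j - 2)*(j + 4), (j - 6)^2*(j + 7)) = j - 6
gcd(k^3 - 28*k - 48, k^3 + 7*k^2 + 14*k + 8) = k^2 + 6*k + 8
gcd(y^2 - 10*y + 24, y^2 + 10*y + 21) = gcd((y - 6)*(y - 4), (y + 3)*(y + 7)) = 1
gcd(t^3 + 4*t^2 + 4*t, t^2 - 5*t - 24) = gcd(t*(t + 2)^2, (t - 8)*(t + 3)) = 1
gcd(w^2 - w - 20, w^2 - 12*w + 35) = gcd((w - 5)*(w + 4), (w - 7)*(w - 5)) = w - 5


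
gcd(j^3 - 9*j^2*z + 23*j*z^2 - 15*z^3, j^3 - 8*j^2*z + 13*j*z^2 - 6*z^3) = -j + z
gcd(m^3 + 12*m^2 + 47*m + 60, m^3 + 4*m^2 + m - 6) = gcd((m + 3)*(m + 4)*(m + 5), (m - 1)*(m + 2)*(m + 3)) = m + 3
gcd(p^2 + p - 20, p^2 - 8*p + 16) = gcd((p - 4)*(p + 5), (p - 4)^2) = p - 4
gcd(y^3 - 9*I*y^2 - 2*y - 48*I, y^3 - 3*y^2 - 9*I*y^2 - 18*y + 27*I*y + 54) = y - 3*I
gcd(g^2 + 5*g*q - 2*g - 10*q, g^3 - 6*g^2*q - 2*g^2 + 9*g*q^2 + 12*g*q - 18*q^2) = g - 2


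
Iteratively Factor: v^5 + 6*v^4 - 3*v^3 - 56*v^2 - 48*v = (v + 4)*(v^4 + 2*v^3 - 11*v^2 - 12*v) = (v + 1)*(v + 4)*(v^3 + v^2 - 12*v) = (v + 1)*(v + 4)^2*(v^2 - 3*v) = (v - 3)*(v + 1)*(v + 4)^2*(v)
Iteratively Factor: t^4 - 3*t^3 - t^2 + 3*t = (t - 3)*(t^3 - t) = (t - 3)*(t + 1)*(t^2 - t) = (t - 3)*(t - 1)*(t + 1)*(t)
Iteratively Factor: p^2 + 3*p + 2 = (p + 2)*(p + 1)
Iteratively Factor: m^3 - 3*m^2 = (m)*(m^2 - 3*m) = m*(m - 3)*(m)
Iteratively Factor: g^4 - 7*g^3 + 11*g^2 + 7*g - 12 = (g - 3)*(g^3 - 4*g^2 - g + 4) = (g - 3)*(g + 1)*(g^2 - 5*g + 4) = (g - 3)*(g - 1)*(g + 1)*(g - 4)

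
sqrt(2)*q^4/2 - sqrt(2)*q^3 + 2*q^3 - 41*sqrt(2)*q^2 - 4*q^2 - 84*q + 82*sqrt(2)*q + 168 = (q - 2)*(q - 6*sqrt(2))*(q + 7*sqrt(2))*(sqrt(2)*q/2 + 1)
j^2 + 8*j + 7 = (j + 1)*(j + 7)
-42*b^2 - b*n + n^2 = (-7*b + n)*(6*b + n)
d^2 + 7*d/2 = d*(d + 7/2)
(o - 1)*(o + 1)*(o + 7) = o^3 + 7*o^2 - o - 7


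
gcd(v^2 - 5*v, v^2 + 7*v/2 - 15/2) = 1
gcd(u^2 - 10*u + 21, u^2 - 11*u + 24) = u - 3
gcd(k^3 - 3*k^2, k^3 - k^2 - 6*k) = k^2 - 3*k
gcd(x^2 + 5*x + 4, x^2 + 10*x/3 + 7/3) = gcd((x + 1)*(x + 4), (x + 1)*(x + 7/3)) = x + 1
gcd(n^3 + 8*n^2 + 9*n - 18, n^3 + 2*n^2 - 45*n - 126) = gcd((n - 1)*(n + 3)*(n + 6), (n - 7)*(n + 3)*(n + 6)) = n^2 + 9*n + 18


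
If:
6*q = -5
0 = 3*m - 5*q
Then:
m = -25/18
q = -5/6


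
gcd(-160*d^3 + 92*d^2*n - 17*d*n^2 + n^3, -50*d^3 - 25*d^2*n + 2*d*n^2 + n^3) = 5*d - n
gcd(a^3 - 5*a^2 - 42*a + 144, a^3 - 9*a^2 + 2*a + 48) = a^2 - 11*a + 24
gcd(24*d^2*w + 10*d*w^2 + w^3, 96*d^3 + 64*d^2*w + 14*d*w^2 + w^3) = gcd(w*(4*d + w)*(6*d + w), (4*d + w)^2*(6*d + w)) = 24*d^2 + 10*d*w + w^2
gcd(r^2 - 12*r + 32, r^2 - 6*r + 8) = r - 4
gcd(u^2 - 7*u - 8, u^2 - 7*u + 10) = 1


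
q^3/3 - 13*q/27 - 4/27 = (q/3 + 1/3)*(q - 4/3)*(q + 1/3)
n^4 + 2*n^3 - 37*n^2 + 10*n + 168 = (n - 4)*(n - 3)*(n + 2)*(n + 7)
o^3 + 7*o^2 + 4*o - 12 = (o - 1)*(o + 2)*(o + 6)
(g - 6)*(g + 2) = g^2 - 4*g - 12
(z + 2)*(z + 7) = z^2 + 9*z + 14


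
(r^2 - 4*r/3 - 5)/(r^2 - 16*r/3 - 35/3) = (r - 3)/(r - 7)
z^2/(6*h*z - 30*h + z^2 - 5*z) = z^2/(6*h*z - 30*h + z^2 - 5*z)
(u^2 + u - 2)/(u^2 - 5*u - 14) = (u - 1)/(u - 7)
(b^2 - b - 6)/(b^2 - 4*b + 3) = (b + 2)/(b - 1)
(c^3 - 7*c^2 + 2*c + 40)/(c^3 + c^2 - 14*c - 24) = (c - 5)/(c + 3)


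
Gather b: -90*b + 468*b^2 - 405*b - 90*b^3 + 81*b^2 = -90*b^3 + 549*b^2 - 495*b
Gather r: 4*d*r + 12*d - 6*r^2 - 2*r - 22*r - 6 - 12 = 12*d - 6*r^2 + r*(4*d - 24) - 18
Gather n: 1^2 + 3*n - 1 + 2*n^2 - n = 2*n^2 + 2*n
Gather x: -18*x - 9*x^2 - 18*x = -9*x^2 - 36*x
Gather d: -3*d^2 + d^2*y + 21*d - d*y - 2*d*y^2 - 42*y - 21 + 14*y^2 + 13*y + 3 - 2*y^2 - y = d^2*(y - 3) + d*(-2*y^2 - y + 21) + 12*y^2 - 30*y - 18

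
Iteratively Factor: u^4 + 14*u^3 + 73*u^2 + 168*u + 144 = (u + 4)*(u^3 + 10*u^2 + 33*u + 36) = (u + 3)*(u + 4)*(u^2 + 7*u + 12) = (u + 3)^2*(u + 4)*(u + 4)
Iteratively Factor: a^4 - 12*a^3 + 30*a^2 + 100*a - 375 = (a - 5)*(a^3 - 7*a^2 - 5*a + 75) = (a - 5)^2*(a^2 - 2*a - 15) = (a - 5)^3*(a + 3)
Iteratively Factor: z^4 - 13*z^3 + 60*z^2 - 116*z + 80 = (z - 2)*(z^3 - 11*z^2 + 38*z - 40) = (z - 5)*(z - 2)*(z^2 - 6*z + 8) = (z - 5)*(z - 4)*(z - 2)*(z - 2)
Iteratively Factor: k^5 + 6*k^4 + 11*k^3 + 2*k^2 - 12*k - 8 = (k + 1)*(k^4 + 5*k^3 + 6*k^2 - 4*k - 8) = (k + 1)*(k + 2)*(k^3 + 3*k^2 - 4) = (k - 1)*(k + 1)*(k + 2)*(k^2 + 4*k + 4) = (k - 1)*(k + 1)*(k + 2)^2*(k + 2)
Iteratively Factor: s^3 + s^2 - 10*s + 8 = (s + 4)*(s^2 - 3*s + 2) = (s - 1)*(s + 4)*(s - 2)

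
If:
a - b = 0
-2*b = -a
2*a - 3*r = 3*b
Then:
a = 0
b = 0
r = 0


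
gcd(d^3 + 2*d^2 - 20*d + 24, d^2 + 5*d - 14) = d - 2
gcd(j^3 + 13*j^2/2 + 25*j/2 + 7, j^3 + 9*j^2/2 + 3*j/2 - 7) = j^2 + 11*j/2 + 7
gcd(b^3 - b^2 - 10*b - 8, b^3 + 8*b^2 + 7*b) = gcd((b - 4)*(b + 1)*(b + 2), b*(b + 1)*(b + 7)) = b + 1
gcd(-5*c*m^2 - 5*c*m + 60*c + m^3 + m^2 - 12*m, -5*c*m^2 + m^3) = 5*c - m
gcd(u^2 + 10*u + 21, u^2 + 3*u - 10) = 1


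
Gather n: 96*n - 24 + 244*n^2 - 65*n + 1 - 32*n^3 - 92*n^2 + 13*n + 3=-32*n^3 + 152*n^2 + 44*n - 20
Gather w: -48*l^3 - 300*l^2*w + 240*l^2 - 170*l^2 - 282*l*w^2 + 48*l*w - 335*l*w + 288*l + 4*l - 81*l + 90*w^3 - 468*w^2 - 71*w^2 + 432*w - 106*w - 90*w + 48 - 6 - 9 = -48*l^3 + 70*l^2 + 211*l + 90*w^3 + w^2*(-282*l - 539) + w*(-300*l^2 - 287*l + 236) + 33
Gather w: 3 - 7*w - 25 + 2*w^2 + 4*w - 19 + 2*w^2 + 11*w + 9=4*w^2 + 8*w - 32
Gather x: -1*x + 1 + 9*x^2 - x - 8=9*x^2 - 2*x - 7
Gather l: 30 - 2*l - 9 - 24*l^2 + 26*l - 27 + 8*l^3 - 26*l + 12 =8*l^3 - 24*l^2 - 2*l + 6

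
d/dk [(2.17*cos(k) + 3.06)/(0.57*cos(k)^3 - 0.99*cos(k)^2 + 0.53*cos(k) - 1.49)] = (2.4738*cos(k)^3 + 3.0843*cos(k)^2 - 6.0588*cos(k) + 4.8551)*sin(k)/(0.3249*cos(k)^6 - 1.1286*cos(k)^5 + 1.5843*cos(k)^4 - 2.748*cos(k)^3 + 3.2311*cos(k)^2 - 1.5794*cos(k) + 2.2201)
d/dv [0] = 0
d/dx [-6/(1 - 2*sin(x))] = -12*cos(x)/(2*sin(x) - 1)^2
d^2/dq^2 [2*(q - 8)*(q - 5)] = 4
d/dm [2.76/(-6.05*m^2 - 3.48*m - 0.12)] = (33.396*m + 9.6048)/(6.05*m^2 + 3.48*m + 0.12)^2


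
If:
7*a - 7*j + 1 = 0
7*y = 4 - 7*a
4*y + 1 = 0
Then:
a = 23/28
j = 27/28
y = -1/4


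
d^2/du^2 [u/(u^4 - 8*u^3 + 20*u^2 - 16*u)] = 4*(3*u^2 - 20*u + 34)/(u^7 - 20*u^6 + 168*u^5 - 768*u^4 + 2064*u^3 - 3264*u^2 + 2816*u - 1024)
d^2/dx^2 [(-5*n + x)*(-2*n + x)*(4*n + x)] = -6*n + 6*x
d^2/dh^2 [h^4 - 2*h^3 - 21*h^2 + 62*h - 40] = 12*h^2 - 12*h - 42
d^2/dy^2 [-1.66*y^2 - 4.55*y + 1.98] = -3.32000000000000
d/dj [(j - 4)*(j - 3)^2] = (j - 3)*(3*j - 11)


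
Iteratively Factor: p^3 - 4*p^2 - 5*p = (p - 5)*(p^2 + p) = p*(p - 5)*(p + 1)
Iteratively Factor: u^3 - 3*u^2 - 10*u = (u - 5)*(u^2 + 2*u) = u*(u - 5)*(u + 2)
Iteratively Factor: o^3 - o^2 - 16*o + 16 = (o - 4)*(o^2 + 3*o - 4) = (o - 4)*(o - 1)*(o + 4)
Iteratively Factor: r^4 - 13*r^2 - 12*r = (r - 4)*(r^3 + 4*r^2 + 3*r) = (r - 4)*(r + 1)*(r^2 + 3*r) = (r - 4)*(r + 1)*(r + 3)*(r)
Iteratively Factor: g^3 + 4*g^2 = (g)*(g^2 + 4*g) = g^2*(g + 4)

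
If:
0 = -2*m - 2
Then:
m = -1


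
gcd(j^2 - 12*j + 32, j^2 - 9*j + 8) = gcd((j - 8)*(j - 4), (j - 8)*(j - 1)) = j - 8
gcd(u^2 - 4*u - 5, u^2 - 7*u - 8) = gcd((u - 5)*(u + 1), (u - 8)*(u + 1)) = u + 1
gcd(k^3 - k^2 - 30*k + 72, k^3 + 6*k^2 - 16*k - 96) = k^2 + 2*k - 24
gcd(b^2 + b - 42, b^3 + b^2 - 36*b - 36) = b - 6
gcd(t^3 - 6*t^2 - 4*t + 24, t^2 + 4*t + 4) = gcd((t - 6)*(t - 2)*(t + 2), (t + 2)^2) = t + 2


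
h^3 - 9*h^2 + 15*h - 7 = (h - 7)*(h - 1)^2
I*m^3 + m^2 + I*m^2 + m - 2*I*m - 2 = (m + 2)*(m - I)*(I*m - I)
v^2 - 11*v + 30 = (v - 6)*(v - 5)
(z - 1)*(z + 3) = z^2 + 2*z - 3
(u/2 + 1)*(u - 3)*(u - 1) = u^3/2 - u^2 - 5*u/2 + 3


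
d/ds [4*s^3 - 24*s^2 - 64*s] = 12*s^2 - 48*s - 64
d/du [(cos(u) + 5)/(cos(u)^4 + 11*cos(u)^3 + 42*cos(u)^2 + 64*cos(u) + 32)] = 3*(cos(u)^3 + 10*cos(u)^2 + 29*cos(u) + 24)*sin(u)/((cos(u) + 1)^2*(cos(u) + 2)^2*(cos(u) + 4)^3)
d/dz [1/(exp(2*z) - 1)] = -1/(2*sinh(z)^2)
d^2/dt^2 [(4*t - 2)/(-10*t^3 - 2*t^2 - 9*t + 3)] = 4*(-600*t^5 + 480*t^4 + 332*t^3 - 78*t^2 + 108*t + 33)/(1000*t^9 + 600*t^8 + 2820*t^7 + 188*t^6 + 2178*t^5 - 1170*t^4 + 675*t^3 - 675*t^2 + 243*t - 27)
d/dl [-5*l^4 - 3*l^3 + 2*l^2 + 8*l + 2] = -20*l^3 - 9*l^2 + 4*l + 8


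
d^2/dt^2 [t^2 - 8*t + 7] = 2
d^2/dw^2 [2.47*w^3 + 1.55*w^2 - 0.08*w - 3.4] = 14.82*w + 3.1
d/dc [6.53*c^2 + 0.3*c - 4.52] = 13.06*c + 0.3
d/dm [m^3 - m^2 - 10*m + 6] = 3*m^2 - 2*m - 10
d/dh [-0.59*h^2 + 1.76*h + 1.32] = 1.76 - 1.18*h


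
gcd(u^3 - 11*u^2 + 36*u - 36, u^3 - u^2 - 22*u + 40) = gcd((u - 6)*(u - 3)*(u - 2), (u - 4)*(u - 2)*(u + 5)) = u - 2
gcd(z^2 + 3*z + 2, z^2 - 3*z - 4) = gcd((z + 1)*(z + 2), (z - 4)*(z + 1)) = z + 1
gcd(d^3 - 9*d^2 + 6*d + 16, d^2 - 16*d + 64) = d - 8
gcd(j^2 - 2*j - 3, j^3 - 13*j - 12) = j + 1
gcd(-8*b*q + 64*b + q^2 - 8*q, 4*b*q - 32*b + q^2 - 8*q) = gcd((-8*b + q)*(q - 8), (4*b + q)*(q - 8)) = q - 8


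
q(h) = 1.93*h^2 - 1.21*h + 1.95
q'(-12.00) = -47.53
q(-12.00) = 294.39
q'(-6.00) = -24.37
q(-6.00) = 78.69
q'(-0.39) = -2.72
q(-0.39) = 2.72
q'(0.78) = 1.80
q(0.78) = 2.18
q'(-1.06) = -5.30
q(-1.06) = 5.40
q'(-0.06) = -1.44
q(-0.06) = 2.03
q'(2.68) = 9.13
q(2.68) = 12.57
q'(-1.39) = -6.58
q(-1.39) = 7.36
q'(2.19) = 7.24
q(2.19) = 8.56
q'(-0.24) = -2.14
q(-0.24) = 2.35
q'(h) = 3.86*h - 1.21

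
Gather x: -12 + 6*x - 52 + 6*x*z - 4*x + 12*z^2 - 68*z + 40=x*(6*z + 2) + 12*z^2 - 68*z - 24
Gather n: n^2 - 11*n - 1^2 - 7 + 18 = n^2 - 11*n + 10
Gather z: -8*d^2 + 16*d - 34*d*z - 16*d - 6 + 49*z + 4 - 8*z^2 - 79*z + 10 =-8*d^2 - 8*z^2 + z*(-34*d - 30) + 8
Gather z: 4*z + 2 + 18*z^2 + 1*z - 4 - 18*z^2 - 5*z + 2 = 0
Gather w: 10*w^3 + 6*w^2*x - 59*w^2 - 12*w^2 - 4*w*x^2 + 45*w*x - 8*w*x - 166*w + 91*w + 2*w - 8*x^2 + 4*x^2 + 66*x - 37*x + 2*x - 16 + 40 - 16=10*w^3 + w^2*(6*x - 71) + w*(-4*x^2 + 37*x - 73) - 4*x^2 + 31*x + 8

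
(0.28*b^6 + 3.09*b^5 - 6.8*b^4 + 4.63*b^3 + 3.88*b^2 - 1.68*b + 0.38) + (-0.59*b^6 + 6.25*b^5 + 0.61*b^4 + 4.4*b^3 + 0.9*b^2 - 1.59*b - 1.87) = -0.31*b^6 + 9.34*b^5 - 6.19*b^4 + 9.03*b^3 + 4.78*b^2 - 3.27*b - 1.49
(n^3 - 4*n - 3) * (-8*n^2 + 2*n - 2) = -8*n^5 + 2*n^4 + 30*n^3 + 16*n^2 + 2*n + 6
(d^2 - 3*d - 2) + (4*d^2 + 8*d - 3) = 5*d^2 + 5*d - 5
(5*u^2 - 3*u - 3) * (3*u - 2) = 15*u^3 - 19*u^2 - 3*u + 6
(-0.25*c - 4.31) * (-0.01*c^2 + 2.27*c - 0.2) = 0.0025*c^3 - 0.5244*c^2 - 9.7337*c + 0.862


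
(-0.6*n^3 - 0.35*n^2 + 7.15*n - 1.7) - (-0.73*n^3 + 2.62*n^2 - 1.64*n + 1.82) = 0.13*n^3 - 2.97*n^2 + 8.79*n - 3.52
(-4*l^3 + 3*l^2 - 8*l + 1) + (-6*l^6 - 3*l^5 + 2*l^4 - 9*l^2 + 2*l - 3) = -6*l^6 - 3*l^5 + 2*l^4 - 4*l^3 - 6*l^2 - 6*l - 2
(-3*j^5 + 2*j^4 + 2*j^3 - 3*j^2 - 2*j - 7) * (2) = -6*j^5 + 4*j^4 + 4*j^3 - 6*j^2 - 4*j - 14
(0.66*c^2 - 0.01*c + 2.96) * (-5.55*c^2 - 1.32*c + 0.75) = -3.663*c^4 - 0.8157*c^3 - 15.9198*c^2 - 3.9147*c + 2.22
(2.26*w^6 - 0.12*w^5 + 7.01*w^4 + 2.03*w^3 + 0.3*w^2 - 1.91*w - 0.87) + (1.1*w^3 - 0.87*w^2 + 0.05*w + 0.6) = 2.26*w^6 - 0.12*w^5 + 7.01*w^4 + 3.13*w^3 - 0.57*w^2 - 1.86*w - 0.27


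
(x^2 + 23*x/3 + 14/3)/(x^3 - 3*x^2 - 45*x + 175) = (x + 2/3)/(x^2 - 10*x + 25)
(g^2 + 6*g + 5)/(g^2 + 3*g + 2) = (g + 5)/(g + 2)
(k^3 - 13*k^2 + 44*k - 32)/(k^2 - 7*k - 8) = (k^2 - 5*k + 4)/(k + 1)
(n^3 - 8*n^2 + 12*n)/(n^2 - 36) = n*(n - 2)/(n + 6)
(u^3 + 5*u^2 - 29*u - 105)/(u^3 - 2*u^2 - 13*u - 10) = (u^2 + 10*u + 21)/(u^2 + 3*u + 2)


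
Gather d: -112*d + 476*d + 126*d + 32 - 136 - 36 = 490*d - 140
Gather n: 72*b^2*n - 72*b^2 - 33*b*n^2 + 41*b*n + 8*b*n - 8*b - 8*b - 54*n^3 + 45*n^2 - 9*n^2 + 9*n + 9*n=-72*b^2 - 16*b - 54*n^3 + n^2*(36 - 33*b) + n*(72*b^2 + 49*b + 18)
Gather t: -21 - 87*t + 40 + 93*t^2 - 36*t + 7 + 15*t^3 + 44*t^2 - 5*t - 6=15*t^3 + 137*t^2 - 128*t + 20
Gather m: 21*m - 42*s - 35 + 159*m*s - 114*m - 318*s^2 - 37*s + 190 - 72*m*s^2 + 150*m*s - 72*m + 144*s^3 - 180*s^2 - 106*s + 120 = m*(-72*s^2 + 309*s - 165) + 144*s^3 - 498*s^2 - 185*s + 275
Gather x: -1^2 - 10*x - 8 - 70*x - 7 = -80*x - 16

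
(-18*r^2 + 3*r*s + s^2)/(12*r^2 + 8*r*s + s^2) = (-3*r + s)/(2*r + s)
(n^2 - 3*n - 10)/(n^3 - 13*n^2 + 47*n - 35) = (n + 2)/(n^2 - 8*n + 7)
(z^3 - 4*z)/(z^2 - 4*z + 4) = z*(z + 2)/(z - 2)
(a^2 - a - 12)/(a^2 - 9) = (a - 4)/(a - 3)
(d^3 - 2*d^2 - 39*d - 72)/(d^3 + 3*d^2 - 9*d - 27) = (d - 8)/(d - 3)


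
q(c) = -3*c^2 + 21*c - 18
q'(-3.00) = 39.00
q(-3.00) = -108.00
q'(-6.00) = 57.00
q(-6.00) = -252.00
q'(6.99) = -20.94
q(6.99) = -17.79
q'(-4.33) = 46.98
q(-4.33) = -165.18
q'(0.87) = 15.78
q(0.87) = -2.00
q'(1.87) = 9.78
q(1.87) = 10.78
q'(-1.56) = 30.36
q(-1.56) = -58.06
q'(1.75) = 10.50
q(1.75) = 9.56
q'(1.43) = 12.42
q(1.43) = 5.90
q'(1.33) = 13.02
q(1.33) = 4.62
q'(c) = 21 - 6*c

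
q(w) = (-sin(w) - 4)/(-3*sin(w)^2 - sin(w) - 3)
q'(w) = (6*sin(w)*cos(w) + cos(w))*(-sin(w) - 4)/(-3*sin(w)^2 - sin(w) - 3)^2 - cos(w)/(-3*sin(w)^2 - sin(w) - 3)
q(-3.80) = 0.97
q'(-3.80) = 0.59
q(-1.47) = 0.60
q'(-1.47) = 0.08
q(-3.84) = 0.95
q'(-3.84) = 0.57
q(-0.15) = 1.32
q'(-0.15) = 0.29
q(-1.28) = 0.63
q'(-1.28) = 0.24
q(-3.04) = 1.33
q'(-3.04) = -0.16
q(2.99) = 1.29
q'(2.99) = 0.45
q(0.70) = 0.95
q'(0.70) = -0.57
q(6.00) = 1.26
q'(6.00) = 0.60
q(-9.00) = 1.16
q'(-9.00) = -0.80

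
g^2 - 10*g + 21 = (g - 7)*(g - 3)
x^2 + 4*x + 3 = (x + 1)*(x + 3)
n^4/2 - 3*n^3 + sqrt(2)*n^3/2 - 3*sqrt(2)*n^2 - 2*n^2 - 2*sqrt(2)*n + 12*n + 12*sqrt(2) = (n/2 + 1)*(n - 6)*(n - 2)*(n + sqrt(2))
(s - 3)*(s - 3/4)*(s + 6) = s^3 + 9*s^2/4 - 81*s/4 + 27/2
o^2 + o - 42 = (o - 6)*(o + 7)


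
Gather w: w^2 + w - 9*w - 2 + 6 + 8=w^2 - 8*w + 12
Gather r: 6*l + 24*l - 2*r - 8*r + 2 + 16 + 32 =30*l - 10*r + 50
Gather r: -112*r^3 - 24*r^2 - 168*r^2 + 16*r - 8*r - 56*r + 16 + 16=-112*r^3 - 192*r^2 - 48*r + 32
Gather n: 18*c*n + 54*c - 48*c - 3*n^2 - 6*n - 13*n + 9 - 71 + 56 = 6*c - 3*n^2 + n*(18*c - 19) - 6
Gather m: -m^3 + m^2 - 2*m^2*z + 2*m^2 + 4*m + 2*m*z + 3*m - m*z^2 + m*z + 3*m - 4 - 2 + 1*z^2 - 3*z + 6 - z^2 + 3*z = -m^3 + m^2*(3 - 2*z) + m*(-z^2 + 3*z + 10)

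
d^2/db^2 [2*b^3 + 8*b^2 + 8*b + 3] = 12*b + 16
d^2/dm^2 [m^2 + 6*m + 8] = 2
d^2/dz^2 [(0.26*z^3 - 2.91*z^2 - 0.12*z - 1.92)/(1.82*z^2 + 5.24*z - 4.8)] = (2.1316282072803e-14*z^4 + 73.529872*z^3 - 229.926528*z^2 - 80.211456*z - 279.112704)/(6.028568*z^6 + 52.070928*z^5 + 102.219936*z^4 - 130.782016*z^3 - 269.59104*z^2 + 362.1888*z - 110.592)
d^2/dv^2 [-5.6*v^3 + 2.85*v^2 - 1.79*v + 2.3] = 5.7 - 33.6*v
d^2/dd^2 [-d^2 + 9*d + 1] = -2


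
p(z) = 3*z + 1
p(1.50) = 5.50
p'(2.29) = 3.00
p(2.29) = 7.87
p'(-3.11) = 3.00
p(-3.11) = -8.33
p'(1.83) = 3.00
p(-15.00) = -44.00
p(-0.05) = 0.85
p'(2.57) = 3.00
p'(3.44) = 3.00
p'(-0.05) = 3.00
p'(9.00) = 3.00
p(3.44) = 11.32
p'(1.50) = 3.00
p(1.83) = 6.49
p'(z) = 3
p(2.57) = 8.71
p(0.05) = 1.15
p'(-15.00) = 3.00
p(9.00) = 28.00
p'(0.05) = 3.00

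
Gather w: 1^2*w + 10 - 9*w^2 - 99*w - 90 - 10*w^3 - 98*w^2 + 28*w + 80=-10*w^3 - 107*w^2 - 70*w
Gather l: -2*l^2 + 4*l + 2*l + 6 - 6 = -2*l^2 + 6*l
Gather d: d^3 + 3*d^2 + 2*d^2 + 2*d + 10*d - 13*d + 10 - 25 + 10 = d^3 + 5*d^2 - d - 5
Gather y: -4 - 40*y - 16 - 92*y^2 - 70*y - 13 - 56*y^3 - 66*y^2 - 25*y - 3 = -56*y^3 - 158*y^2 - 135*y - 36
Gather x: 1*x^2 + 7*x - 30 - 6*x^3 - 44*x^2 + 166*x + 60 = -6*x^3 - 43*x^2 + 173*x + 30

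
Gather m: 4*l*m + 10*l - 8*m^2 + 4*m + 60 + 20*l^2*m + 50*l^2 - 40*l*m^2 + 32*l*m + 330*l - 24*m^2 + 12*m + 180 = 50*l^2 + 340*l + m^2*(-40*l - 32) + m*(20*l^2 + 36*l + 16) + 240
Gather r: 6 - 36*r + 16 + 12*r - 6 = 16 - 24*r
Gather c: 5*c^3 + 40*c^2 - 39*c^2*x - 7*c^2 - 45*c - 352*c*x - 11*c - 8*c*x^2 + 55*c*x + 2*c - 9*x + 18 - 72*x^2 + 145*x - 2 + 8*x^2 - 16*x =5*c^3 + c^2*(33 - 39*x) + c*(-8*x^2 - 297*x - 54) - 64*x^2 + 120*x + 16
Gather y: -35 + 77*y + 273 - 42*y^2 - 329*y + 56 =-42*y^2 - 252*y + 294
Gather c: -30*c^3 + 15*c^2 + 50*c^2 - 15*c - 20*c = -30*c^3 + 65*c^2 - 35*c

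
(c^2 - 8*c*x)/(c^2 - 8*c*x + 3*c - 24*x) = c/(c + 3)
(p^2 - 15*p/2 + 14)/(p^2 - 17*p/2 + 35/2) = (p - 4)/(p - 5)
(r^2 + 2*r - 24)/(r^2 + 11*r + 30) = (r - 4)/(r + 5)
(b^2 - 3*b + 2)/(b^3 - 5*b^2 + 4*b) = (b - 2)/(b*(b - 4))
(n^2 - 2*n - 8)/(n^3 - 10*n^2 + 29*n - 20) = (n + 2)/(n^2 - 6*n + 5)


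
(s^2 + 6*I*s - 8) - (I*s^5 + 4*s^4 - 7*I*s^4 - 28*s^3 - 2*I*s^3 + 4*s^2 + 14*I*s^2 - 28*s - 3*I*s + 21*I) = -I*s^5 - 4*s^4 + 7*I*s^4 + 28*s^3 + 2*I*s^3 - 3*s^2 - 14*I*s^2 + 28*s + 9*I*s - 8 - 21*I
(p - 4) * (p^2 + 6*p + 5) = p^3 + 2*p^2 - 19*p - 20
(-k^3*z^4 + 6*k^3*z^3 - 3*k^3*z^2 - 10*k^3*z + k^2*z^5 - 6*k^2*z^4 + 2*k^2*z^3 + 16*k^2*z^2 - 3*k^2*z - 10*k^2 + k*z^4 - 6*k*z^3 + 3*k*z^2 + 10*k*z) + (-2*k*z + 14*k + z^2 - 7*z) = -k^3*z^4 + 6*k^3*z^3 - 3*k^3*z^2 - 10*k^3*z + k^2*z^5 - 6*k^2*z^4 + 2*k^2*z^3 + 16*k^2*z^2 - 3*k^2*z - 10*k^2 + k*z^4 - 6*k*z^3 + 3*k*z^2 + 8*k*z + 14*k + z^2 - 7*z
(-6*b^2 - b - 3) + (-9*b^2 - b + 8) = -15*b^2 - 2*b + 5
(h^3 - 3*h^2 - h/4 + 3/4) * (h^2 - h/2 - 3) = h^5 - 7*h^4/2 - 7*h^3/4 + 79*h^2/8 + 3*h/8 - 9/4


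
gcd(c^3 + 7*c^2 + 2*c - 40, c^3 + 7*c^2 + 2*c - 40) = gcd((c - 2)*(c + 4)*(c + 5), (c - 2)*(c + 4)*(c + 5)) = c^3 + 7*c^2 + 2*c - 40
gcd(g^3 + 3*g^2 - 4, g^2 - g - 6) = g + 2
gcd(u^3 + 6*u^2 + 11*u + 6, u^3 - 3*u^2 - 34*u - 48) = u^2 + 5*u + 6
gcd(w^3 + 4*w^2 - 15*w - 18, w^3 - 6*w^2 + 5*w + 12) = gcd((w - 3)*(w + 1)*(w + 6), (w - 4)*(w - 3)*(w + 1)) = w^2 - 2*w - 3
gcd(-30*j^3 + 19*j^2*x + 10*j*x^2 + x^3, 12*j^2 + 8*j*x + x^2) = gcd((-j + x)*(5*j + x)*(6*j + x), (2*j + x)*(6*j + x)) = 6*j + x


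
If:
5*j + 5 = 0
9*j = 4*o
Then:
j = -1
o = -9/4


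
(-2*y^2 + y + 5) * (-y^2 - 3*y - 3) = 2*y^4 + 5*y^3 - 2*y^2 - 18*y - 15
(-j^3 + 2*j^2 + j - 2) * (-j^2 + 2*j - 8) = j^5 - 4*j^4 + 11*j^3 - 12*j^2 - 12*j + 16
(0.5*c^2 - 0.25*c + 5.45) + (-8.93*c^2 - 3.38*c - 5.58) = -8.43*c^2 - 3.63*c - 0.13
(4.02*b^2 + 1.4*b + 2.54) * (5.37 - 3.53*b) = -14.1906*b^3 + 16.6454*b^2 - 1.4482*b + 13.6398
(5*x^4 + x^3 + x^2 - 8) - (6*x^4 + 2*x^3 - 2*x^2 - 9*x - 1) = -x^4 - x^3 + 3*x^2 + 9*x - 7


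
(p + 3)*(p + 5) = p^2 + 8*p + 15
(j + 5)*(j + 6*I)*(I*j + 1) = I*j^3 - 5*j^2 + 5*I*j^2 - 25*j + 6*I*j + 30*I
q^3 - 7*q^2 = q^2*(q - 7)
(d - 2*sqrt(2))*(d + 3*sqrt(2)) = d^2 + sqrt(2)*d - 12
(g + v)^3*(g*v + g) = g^4*v + g^4 + 3*g^3*v^2 + 3*g^3*v + 3*g^2*v^3 + 3*g^2*v^2 + g*v^4 + g*v^3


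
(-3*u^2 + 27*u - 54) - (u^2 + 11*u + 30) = -4*u^2 + 16*u - 84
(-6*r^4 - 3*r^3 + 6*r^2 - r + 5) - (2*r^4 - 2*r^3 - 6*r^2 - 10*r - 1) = -8*r^4 - r^3 + 12*r^2 + 9*r + 6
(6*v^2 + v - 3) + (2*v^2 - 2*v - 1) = 8*v^2 - v - 4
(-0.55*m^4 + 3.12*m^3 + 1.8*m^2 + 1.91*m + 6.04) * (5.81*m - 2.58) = -3.1955*m^5 + 19.5462*m^4 + 2.4084*m^3 + 6.4531*m^2 + 30.1646*m - 15.5832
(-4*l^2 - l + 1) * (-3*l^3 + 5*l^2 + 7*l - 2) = 12*l^5 - 17*l^4 - 36*l^3 + 6*l^2 + 9*l - 2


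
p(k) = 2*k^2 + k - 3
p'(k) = 4*k + 1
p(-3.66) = 20.13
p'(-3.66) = -13.64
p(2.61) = 13.23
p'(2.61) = 11.44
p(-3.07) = 12.78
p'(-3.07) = -11.28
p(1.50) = 3.00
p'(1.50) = 7.00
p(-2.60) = 7.92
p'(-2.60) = -9.40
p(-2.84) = 10.29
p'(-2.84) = -10.36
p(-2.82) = 10.08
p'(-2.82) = -10.28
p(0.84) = -0.75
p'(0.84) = 4.36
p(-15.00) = 432.00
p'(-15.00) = -59.00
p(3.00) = 18.00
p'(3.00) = 13.00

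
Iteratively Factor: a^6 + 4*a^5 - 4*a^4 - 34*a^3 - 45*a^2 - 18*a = (a)*(a^5 + 4*a^4 - 4*a^3 - 34*a^2 - 45*a - 18) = a*(a + 3)*(a^4 + a^3 - 7*a^2 - 13*a - 6) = a*(a - 3)*(a + 3)*(a^3 + 4*a^2 + 5*a + 2) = a*(a - 3)*(a + 2)*(a + 3)*(a^2 + 2*a + 1) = a*(a - 3)*(a + 1)*(a + 2)*(a + 3)*(a + 1)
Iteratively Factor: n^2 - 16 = (n + 4)*(n - 4)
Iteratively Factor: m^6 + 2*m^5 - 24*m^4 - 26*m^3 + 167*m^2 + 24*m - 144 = (m - 3)*(m^5 + 5*m^4 - 9*m^3 - 53*m^2 + 8*m + 48) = (m - 3)*(m + 4)*(m^4 + m^3 - 13*m^2 - m + 12) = (m - 3)*(m - 1)*(m + 4)*(m^3 + 2*m^2 - 11*m - 12) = (m - 3)^2*(m - 1)*(m + 4)*(m^2 + 5*m + 4) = (m - 3)^2*(m - 1)*(m + 4)^2*(m + 1)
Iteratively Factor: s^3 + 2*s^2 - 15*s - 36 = (s + 3)*(s^2 - s - 12) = (s - 4)*(s + 3)*(s + 3)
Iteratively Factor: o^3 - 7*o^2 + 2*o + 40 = (o + 2)*(o^2 - 9*o + 20) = (o - 4)*(o + 2)*(o - 5)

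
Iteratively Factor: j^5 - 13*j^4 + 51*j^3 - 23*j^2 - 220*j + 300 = (j - 3)*(j^4 - 10*j^3 + 21*j^2 + 40*j - 100) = (j - 5)*(j - 3)*(j^3 - 5*j^2 - 4*j + 20) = (j - 5)*(j - 3)*(j - 2)*(j^2 - 3*j - 10) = (j - 5)*(j - 3)*(j - 2)*(j + 2)*(j - 5)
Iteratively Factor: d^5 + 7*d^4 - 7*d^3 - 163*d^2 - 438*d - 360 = (d - 5)*(d^4 + 12*d^3 + 53*d^2 + 102*d + 72) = (d - 5)*(d + 2)*(d^3 + 10*d^2 + 33*d + 36) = (d - 5)*(d + 2)*(d + 3)*(d^2 + 7*d + 12) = (d - 5)*(d + 2)*(d + 3)*(d + 4)*(d + 3)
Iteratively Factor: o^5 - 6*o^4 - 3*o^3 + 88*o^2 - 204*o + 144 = (o - 3)*(o^4 - 3*o^3 - 12*o^2 + 52*o - 48) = (o - 3)^2*(o^3 - 12*o + 16) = (o - 3)^2*(o - 2)*(o^2 + 2*o - 8) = (o - 3)^2*(o - 2)^2*(o + 4)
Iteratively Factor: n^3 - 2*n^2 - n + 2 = (n - 2)*(n^2 - 1) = (n - 2)*(n - 1)*(n + 1)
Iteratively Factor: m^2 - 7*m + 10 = (m - 5)*(m - 2)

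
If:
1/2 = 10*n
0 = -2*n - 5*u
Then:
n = 1/20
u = -1/50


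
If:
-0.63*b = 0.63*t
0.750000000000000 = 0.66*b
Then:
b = 1.14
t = -1.14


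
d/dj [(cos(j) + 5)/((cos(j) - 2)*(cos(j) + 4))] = (cos(j)^2 + 10*cos(j) + 18)*sin(j)/((cos(j) - 2)^2*(cos(j) + 4)^2)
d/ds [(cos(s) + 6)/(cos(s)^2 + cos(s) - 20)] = (cos(s)^2 + 12*cos(s) + 26)*sin(s)/(cos(s)^2 + cos(s) - 20)^2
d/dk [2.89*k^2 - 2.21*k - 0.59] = 5.78*k - 2.21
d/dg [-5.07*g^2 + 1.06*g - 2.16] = 1.06 - 10.14*g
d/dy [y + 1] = 1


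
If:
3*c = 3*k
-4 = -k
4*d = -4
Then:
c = 4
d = -1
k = 4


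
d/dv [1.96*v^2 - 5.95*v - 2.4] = 3.92*v - 5.95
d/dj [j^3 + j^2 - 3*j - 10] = 3*j^2 + 2*j - 3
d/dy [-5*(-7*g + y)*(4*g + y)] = 15*g - 10*y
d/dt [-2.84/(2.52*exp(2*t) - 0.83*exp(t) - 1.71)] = (14.3136*exp(t) - 2.3572)*exp(t)/(-2.52*exp(2*t) + 0.83*exp(t) + 1.71)^2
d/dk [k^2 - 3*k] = 2*k - 3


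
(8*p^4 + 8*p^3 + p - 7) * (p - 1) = 8*p^5 - 8*p^3 + p^2 - 8*p + 7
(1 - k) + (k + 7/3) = 10/3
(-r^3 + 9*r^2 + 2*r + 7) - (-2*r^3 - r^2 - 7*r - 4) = r^3 + 10*r^2 + 9*r + 11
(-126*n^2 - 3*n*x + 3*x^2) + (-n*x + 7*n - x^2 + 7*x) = -126*n^2 - 4*n*x + 7*n + 2*x^2 + 7*x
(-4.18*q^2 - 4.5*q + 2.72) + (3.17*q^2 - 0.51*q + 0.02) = -1.01*q^2 - 5.01*q + 2.74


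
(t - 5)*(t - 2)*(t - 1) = t^3 - 8*t^2 + 17*t - 10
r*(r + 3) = r^2 + 3*r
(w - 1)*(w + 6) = w^2 + 5*w - 6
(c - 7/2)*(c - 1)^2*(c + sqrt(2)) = c^4 - 11*c^3/2 + sqrt(2)*c^3 - 11*sqrt(2)*c^2/2 + 8*c^2 - 7*c/2 + 8*sqrt(2)*c - 7*sqrt(2)/2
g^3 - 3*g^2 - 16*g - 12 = (g - 6)*(g + 1)*(g + 2)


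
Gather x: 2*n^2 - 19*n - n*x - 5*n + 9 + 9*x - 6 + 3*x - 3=2*n^2 - 24*n + x*(12 - n)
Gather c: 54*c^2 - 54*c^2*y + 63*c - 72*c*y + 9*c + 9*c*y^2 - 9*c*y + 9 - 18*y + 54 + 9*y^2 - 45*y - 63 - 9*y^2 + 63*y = c^2*(54 - 54*y) + c*(9*y^2 - 81*y + 72)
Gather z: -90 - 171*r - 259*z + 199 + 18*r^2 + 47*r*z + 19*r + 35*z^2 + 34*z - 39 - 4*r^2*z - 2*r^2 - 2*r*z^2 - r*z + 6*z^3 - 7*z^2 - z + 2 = 16*r^2 - 152*r + 6*z^3 + z^2*(28 - 2*r) + z*(-4*r^2 + 46*r - 226) + 72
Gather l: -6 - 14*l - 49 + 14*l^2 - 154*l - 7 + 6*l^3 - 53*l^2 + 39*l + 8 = 6*l^3 - 39*l^2 - 129*l - 54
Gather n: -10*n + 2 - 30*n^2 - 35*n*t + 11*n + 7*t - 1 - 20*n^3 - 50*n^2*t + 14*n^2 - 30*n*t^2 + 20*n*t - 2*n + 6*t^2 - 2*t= -20*n^3 + n^2*(-50*t - 16) + n*(-30*t^2 - 15*t - 1) + 6*t^2 + 5*t + 1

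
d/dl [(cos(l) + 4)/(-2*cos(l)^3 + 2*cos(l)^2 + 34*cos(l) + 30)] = (13*cos(l) - 11*cos(2*l) - cos(3*l) + 95)*sin(l)/(4*(-cos(l)^3 + cos(l)^2 + 17*cos(l) + 15)^2)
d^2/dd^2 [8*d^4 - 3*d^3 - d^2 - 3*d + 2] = 96*d^2 - 18*d - 2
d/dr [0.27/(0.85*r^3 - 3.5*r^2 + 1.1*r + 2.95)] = (-0.6885*r^2 + 1.89*r - 0.297)/(0.85*r^3 - 3.5*r^2 + 1.1*r + 2.95)^2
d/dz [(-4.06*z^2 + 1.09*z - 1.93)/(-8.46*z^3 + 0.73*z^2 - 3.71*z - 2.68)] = (-34.3476*z^4 + 18.4428*z^3 - 34.7165*z^2 + 24.5794*z - 10.0815)/(71.5716*z^6 - 12.3516*z^5 + 63.3061*z^4 + 39.929*z^3 + 9.8513*z^2 + 19.8856*z + 7.1824)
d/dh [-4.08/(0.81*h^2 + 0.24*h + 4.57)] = (6.6096*h + 0.9792)/(0.81*h^2 + 0.24*h + 4.57)^2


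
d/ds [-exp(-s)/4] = exp(-s)/4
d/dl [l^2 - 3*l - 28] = 2*l - 3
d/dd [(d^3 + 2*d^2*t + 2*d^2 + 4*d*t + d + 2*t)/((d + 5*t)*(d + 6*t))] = (d^4 + 22*d^3*t + 112*d^2*t^2 + 18*d^2*t - d^2 + 120*d*t^3 + 120*d*t^2 - 4*d*t + 120*t^3 + 8*t^2)/(d^4 + 22*d^3*t + 181*d^2*t^2 + 660*d*t^3 + 900*t^4)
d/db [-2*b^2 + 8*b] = 8 - 4*b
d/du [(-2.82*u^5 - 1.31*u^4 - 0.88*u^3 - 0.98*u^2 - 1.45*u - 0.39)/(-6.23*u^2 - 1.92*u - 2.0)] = (52.7058*u^6 + 37.9802*u^5 + 41.228*u^4 + 13.8592*u^3 - 1.8719*u^2 - 0.939400000000001*u + 2.1512)/(38.8129*u^4 + 23.9232*u^3 + 28.6064*u^2 + 7.68*u + 4.0)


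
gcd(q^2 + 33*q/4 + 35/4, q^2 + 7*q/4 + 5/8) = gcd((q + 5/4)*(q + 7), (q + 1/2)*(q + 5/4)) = q + 5/4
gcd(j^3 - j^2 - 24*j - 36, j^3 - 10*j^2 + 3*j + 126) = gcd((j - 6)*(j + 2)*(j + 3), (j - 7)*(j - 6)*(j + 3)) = j^2 - 3*j - 18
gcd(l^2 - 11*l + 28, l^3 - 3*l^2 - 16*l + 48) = l - 4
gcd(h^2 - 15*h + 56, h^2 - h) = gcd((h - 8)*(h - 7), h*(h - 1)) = 1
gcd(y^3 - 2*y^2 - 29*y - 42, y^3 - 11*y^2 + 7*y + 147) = y^2 - 4*y - 21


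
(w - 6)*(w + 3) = w^2 - 3*w - 18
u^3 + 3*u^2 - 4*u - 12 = (u - 2)*(u + 2)*(u + 3)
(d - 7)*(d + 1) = d^2 - 6*d - 7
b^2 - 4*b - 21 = (b - 7)*(b + 3)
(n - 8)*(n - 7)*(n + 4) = n^3 - 11*n^2 - 4*n + 224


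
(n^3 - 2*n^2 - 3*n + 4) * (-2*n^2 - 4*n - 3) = -2*n^5 + 11*n^3 + 10*n^2 - 7*n - 12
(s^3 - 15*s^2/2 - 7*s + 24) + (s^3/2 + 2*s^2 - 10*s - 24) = 3*s^3/2 - 11*s^2/2 - 17*s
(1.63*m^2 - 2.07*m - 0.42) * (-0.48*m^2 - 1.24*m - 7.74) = -0.7824*m^4 - 1.0276*m^3 - 9.8478*m^2 + 16.5426*m + 3.2508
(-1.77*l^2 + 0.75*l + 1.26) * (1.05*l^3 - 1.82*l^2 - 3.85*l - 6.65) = -1.8585*l^5 + 4.0089*l^4 + 6.7725*l^3 + 6.5898*l^2 - 9.8385*l - 8.379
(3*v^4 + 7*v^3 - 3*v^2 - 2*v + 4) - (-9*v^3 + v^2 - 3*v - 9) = 3*v^4 + 16*v^3 - 4*v^2 + v + 13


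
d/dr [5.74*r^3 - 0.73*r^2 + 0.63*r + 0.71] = 17.22*r^2 - 1.46*r + 0.63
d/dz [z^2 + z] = 2*z + 1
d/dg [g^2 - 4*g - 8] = 2*g - 4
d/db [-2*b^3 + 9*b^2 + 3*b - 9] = -6*b^2 + 18*b + 3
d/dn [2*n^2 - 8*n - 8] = 4*n - 8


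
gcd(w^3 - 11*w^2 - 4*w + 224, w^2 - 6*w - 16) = w - 8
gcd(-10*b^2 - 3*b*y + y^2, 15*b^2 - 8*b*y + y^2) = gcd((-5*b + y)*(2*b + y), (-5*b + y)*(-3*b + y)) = -5*b + y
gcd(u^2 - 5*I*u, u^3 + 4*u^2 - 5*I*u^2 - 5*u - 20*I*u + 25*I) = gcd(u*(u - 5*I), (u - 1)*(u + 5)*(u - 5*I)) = u - 5*I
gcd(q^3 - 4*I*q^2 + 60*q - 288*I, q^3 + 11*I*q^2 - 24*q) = q + 8*I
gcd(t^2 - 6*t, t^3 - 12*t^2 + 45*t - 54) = t - 6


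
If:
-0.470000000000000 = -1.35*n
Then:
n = 0.35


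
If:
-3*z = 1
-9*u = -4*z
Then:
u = -4/27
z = -1/3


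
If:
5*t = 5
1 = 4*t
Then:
No Solution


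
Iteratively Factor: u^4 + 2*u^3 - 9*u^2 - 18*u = (u)*(u^3 + 2*u^2 - 9*u - 18) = u*(u + 2)*(u^2 - 9) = u*(u - 3)*(u + 2)*(u + 3)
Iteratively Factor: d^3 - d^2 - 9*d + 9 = (d + 3)*(d^2 - 4*d + 3) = (d - 1)*(d + 3)*(d - 3)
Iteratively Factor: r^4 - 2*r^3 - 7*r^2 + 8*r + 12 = (r + 2)*(r^3 - 4*r^2 + r + 6) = (r - 2)*(r + 2)*(r^2 - 2*r - 3) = (r - 3)*(r - 2)*(r + 2)*(r + 1)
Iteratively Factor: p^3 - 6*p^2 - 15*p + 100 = (p - 5)*(p^2 - p - 20) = (p - 5)^2*(p + 4)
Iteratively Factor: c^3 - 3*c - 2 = (c + 1)*(c^2 - c - 2) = (c - 2)*(c + 1)*(c + 1)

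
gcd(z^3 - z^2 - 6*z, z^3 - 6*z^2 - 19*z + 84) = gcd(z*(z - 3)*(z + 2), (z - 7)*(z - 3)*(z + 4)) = z - 3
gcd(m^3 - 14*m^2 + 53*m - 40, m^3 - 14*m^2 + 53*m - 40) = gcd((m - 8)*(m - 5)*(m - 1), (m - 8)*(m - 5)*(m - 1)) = m^3 - 14*m^2 + 53*m - 40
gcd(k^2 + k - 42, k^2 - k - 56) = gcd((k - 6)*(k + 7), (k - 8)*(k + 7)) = k + 7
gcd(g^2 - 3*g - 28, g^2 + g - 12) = g + 4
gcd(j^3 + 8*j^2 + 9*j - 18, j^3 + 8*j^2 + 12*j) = j + 6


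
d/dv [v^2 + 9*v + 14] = 2*v + 9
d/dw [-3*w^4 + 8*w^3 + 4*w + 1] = -12*w^3 + 24*w^2 + 4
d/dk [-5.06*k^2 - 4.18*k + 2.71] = -10.12*k - 4.18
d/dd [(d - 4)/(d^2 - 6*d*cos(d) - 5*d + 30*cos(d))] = (-6*d^2*sin(d) - d^2 + 54*d*sin(d) + 8*d - 120*sin(d) + 6*cos(d) - 20)/((d - 5)^2*(d - 6*cos(d))^2)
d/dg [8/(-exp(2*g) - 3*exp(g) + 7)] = (16*exp(g) + 24)*exp(g)/(exp(2*g) + 3*exp(g) - 7)^2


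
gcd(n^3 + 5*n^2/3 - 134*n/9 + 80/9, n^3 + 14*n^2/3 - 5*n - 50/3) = n + 5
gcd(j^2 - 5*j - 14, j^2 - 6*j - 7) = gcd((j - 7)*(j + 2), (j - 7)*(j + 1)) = j - 7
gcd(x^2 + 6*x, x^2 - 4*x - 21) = 1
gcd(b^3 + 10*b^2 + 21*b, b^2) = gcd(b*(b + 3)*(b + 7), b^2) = b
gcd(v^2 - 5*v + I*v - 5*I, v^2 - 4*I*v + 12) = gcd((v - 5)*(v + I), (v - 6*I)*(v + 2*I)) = 1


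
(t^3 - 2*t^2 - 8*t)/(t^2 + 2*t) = t - 4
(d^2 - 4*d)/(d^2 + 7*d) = (d - 4)/(d + 7)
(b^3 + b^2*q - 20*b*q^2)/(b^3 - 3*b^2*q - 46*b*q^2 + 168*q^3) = b*(-b - 5*q)/(-b^2 - b*q + 42*q^2)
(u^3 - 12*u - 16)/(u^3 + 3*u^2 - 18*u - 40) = (u + 2)/(u + 5)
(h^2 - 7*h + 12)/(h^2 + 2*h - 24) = (h - 3)/(h + 6)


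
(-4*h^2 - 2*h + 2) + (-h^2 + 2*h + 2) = 4 - 5*h^2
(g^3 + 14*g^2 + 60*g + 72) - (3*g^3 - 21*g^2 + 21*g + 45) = -2*g^3 + 35*g^2 + 39*g + 27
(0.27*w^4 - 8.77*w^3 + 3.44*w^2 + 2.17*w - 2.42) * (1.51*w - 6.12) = 0.4077*w^5 - 14.8951*w^4 + 58.8668*w^3 - 17.7761*w^2 - 16.9346*w + 14.8104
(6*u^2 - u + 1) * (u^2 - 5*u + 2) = 6*u^4 - 31*u^3 + 18*u^2 - 7*u + 2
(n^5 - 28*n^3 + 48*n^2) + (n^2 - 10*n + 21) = n^5 - 28*n^3 + 49*n^2 - 10*n + 21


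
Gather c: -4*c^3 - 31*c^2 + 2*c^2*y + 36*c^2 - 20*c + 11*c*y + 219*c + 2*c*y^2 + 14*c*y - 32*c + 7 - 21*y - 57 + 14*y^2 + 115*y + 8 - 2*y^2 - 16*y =-4*c^3 + c^2*(2*y + 5) + c*(2*y^2 + 25*y + 167) + 12*y^2 + 78*y - 42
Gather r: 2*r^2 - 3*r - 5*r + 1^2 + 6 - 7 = 2*r^2 - 8*r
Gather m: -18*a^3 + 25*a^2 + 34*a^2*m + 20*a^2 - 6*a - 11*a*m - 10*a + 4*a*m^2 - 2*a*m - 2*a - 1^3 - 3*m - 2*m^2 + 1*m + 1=-18*a^3 + 45*a^2 - 18*a + m^2*(4*a - 2) + m*(34*a^2 - 13*a - 2)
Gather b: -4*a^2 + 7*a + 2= -4*a^2 + 7*a + 2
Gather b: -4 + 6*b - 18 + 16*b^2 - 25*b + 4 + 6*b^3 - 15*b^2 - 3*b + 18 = 6*b^3 + b^2 - 22*b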